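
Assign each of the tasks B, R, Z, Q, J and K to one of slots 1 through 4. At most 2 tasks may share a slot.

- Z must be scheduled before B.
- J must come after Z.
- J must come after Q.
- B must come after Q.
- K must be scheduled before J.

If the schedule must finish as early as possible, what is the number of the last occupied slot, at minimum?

slot 3

The precedence chain requires at least 2 distinct slots.
With at most 2 per slot and 6 tasks, at least 3 slots are needed.
3 works (last occupied slot: 3): for example Z in 1, K in 2, R in 3, Q in 1, J in 3, B in 2.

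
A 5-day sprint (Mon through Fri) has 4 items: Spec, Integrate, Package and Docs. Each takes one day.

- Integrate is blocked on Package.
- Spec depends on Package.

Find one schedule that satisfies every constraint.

Package -> Mon, Spec -> Tue, Docs -> Mon, Integrate -> Tue

Checking: Package(Mon) before Integrate(Tue); Package(Mon) before Spec(Tue).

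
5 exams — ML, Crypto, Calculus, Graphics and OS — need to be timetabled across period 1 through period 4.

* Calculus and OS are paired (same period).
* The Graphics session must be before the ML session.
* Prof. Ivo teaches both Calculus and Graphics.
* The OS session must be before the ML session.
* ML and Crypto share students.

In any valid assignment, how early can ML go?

Precedence pushes ML to at least period 2.
ML at period 3 is achievable: ML=period 3, Calculus=period 2, Crypto=period 1, Graphics=period 1, OS=period 2.
Nothing earlier works — the conflict constraints rule out every period before period 3.

period 3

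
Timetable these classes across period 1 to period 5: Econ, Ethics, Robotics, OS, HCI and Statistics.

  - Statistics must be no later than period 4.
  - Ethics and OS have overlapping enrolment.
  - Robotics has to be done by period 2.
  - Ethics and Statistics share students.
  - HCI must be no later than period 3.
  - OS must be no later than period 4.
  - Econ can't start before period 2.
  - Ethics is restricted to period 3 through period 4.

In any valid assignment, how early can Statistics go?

period 1

Statistics's own window allows nothing later than period 4.
Statistics at period 1 is achievable: Statistics=period 1; HCI=period 1; Ethics=period 3; Robotics=period 1; OS=period 1; Econ=period 2.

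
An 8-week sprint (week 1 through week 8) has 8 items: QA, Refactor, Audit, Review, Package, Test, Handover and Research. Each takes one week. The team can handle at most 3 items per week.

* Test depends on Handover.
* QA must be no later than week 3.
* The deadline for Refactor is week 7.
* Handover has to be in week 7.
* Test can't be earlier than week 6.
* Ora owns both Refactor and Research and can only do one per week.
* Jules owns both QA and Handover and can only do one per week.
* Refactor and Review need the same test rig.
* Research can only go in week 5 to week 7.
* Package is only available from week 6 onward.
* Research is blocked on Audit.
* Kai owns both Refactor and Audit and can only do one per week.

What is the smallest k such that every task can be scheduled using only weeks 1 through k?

8 weeks

The precedence chain requires at least 2 distinct weeks.
With at most 3 per week and 8 tasks, at least 3 weeks are needed.
Propagating the time windows through the other constraints, Test can't land before week 8, so the schedule must run through at least week 8.
8 works (last occupied week: week 8): for example QA in week 1, Research in week 5, Test in week 8, Package in week 6, Audit in week 2, Refactor in week 1, Handover in week 7, Review in week 2.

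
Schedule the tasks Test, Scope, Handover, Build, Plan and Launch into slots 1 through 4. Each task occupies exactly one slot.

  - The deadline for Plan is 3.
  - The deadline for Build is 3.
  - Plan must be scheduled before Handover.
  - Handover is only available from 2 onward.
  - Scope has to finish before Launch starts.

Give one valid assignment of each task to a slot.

Plan -> 1, Handover -> 2, Scope -> 1, Build -> 1, Test -> 1, Launch -> 2

Checking: Plan(1) before Handover(2); Scope(1) before Launch(2); Handover=2 in [2,4]; Build=1 in [1,3]; Plan=1 in [1,3].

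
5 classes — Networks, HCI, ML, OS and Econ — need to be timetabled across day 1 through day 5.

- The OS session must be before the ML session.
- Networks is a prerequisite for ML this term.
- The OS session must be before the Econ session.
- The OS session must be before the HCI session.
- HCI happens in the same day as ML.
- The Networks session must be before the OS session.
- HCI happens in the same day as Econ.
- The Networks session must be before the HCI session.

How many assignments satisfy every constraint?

Splitting on Networks: it can be day 1 (6), day 2 (3), day 3 (1). Listing each branch's schedules as (HCI, ML, OS, Econ) by day number:
Networks=day 1: (3,3,2,3) (4,4,2,4) (4,4,3,4) (5,5,2,5) (5,5,3,5) (5,5,4,5) — 6.
Networks=day 2: (4,4,3,4) (5,5,3,5) (5,5,4,5) — 3.
Networks=day 3: (5,5,4,5) — 1.
Summing: 6 + 3 + 1 = 10.

10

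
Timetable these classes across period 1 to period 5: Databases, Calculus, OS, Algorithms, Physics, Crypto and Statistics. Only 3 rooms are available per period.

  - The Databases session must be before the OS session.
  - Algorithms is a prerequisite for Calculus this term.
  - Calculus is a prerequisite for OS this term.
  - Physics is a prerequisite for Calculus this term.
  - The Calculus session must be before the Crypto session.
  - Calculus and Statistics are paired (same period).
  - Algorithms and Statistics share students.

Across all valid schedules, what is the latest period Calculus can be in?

period 4

Precedence pushes Calculus to at least period 2; downstream work caps Calculus at period 4.
Calculus at period 4 is achievable: Physics=period 1, OS=period 5, Statistics=period 4, Databases=period 1, Calculus=period 4, Crypto=period 5, Algorithms=period 1.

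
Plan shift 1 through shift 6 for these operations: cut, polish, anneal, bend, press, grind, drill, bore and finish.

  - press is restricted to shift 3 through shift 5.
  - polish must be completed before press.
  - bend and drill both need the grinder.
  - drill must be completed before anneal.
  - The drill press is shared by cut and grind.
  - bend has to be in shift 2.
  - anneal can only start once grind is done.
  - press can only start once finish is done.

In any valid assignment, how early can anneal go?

shift 2

Precedence pushes anneal to at least shift 2.
anneal at shift 2 is achievable: press -> shift 3, bend -> shift 2, anneal -> shift 2, drill -> shift 1, cut -> shift 2, bore -> shift 1, finish -> shift 1, grind -> shift 1, polish -> shift 1.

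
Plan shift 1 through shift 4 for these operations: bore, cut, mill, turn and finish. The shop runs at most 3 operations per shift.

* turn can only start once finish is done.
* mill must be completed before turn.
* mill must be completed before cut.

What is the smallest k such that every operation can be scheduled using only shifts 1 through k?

2 shifts

The precedence chain requires at least 2 distinct shifts.
With at most 3 per shift and 5 operations, at least 2 shifts are needed.
2 works (last occupied shift: shift 2): for example turn -> shift 2, cut -> shift 2, bore -> shift 1, mill -> shift 1, finish -> shift 1.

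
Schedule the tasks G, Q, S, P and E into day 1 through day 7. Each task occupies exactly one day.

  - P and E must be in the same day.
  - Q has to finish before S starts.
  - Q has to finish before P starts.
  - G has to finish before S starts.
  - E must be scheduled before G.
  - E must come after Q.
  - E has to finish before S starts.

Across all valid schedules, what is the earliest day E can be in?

day 2

Precedence pushes E to at least day 2; downstream work caps E at day 5.
E at day 2 is achievable: S -> day 4; G -> day 3; Q -> day 1; P -> day 2; E -> day 2.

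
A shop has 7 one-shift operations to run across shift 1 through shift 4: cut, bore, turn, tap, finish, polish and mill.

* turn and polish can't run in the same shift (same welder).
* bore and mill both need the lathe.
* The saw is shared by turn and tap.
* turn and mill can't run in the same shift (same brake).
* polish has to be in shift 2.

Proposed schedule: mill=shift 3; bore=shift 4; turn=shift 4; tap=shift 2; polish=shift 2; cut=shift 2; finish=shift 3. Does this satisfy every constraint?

turn and polish can't run in the same shift (same welder) — holds.
turn and mill can't run in the same shift (same brake) — holds.
polish has to be in shift 2 — holds.
The saw is shared by turn and tap — holds.
bore and mill both need the lathe — holds.

Valid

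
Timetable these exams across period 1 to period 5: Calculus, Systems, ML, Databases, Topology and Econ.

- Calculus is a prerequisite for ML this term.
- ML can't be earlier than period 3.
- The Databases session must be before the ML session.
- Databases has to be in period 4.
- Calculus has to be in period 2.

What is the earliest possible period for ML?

ML is available from period 3; precedence pushes ML to at least period 5.
ML at period 5 is achievable: Topology in period 1, ML in period 5, Databases in period 4, Econ in period 1, Systems in period 1, Calculus in period 2.

period 5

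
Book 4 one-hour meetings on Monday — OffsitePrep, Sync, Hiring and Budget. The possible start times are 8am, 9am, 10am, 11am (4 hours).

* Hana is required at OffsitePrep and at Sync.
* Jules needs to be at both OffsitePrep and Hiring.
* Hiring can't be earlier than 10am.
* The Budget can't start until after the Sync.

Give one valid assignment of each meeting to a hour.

Budget -> 9am, Sync -> 8am, Hiring -> 10am, OffsitePrep -> 9am

Checking: Sync(8am) before Budget(9am); OffsitePrep(9am) != Hiring(10am); OffsitePrep(9am) != Sync(8am); Hiring=10am in [10am,11am].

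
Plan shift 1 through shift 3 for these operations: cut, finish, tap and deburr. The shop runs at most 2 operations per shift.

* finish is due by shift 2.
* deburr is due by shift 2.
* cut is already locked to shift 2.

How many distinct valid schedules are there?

Splitting on finish: it can be shift 1 (4), shift 2 (2). Listing each branch's schedules as (cut, tap, deburr) by shift number:
finish=shift 1: (2,1,2) (2,2,1) (2,3,1) (2,3,2) — 4.
finish=shift 2: (2,1,1) (2,3,1) — 2.
Summing: 4 + 2 = 6.

6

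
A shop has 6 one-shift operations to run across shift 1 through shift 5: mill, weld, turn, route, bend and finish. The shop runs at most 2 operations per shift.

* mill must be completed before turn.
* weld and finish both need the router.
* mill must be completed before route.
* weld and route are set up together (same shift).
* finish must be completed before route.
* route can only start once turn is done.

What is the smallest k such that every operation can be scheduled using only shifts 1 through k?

The precedence chain requires at least 3 distinct shifts.
With at most 2 per shift and 6 operations, at least 3 shifts are needed.
3 works (last occupied shift: shift 3): for example weld in shift 3, bend in shift 2, mill in shift 1, turn in shift 2, finish in shift 1, route in shift 3.

3 shifts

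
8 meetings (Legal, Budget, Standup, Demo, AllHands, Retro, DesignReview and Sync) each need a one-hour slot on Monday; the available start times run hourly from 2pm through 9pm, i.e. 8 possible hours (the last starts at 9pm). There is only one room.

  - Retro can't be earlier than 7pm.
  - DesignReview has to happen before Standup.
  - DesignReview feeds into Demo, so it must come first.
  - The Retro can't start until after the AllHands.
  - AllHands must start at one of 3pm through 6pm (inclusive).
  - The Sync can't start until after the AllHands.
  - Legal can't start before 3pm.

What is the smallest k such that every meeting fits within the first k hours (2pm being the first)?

8 hours

The precedence chain requires at least 2 distinct hours.
With at most 1 per hour and 8 meetings, at least 8 hours are needed.
Retro can't be placed before 7pm — that is hour 6 counting from 2pm — so the schedule must run through at least 6 hours.
8 works (last occupied hour: 9pm): for example DesignReview -> 2pm; Standup -> 5pm; Legal -> 4pm; Sync -> 8pm; AllHands -> 3pm; Budget -> 9pm; Demo -> 6pm; Retro -> 7pm.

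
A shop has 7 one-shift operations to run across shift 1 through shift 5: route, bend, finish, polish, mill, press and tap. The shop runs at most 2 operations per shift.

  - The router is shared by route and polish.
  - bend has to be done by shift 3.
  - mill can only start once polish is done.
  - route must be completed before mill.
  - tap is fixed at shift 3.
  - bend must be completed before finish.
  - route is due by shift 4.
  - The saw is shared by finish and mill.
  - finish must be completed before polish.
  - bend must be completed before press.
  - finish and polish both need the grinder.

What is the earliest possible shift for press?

Precedence pushes press to at least shift 2.
press at shift 2 is achievable: route=shift 1; polish=shift 3; mill=shift 4; bend=shift 1; finish=shift 2; tap=shift 3; press=shift 2.

shift 2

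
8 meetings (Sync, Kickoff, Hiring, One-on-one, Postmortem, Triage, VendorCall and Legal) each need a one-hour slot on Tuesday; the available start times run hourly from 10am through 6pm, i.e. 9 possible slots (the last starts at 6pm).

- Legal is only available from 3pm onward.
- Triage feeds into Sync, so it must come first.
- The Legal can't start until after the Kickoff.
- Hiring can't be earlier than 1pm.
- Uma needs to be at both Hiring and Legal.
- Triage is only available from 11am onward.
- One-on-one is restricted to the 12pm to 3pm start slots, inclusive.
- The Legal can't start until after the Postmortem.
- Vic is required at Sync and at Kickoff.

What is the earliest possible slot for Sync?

Precedence pushes Sync to at least 12pm.
Sync at 12pm is achievable: Triage -> 11am; VendorCall -> 10am; One-on-one -> 12pm; Hiring -> 1pm; Kickoff -> 10am; Legal -> 3pm; Postmortem -> 10am; Sync -> 12pm.

12pm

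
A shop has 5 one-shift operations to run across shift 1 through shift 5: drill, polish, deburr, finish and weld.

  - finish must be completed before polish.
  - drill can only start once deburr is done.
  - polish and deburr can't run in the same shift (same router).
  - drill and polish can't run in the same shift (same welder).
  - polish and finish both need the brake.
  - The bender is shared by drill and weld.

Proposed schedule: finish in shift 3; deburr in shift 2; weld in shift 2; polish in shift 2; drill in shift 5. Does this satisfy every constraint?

Invalid. finish must be completed before polish.

drill and polish can't run in the same shift (same welder) — holds.
polish and deburr can't run in the same shift (same router) — violated.
finish must be completed before polish — violated.
drill can only start once deburr is done — holds.
polish and finish both need the brake — holds.
The bender is shared by drill and weld — holds.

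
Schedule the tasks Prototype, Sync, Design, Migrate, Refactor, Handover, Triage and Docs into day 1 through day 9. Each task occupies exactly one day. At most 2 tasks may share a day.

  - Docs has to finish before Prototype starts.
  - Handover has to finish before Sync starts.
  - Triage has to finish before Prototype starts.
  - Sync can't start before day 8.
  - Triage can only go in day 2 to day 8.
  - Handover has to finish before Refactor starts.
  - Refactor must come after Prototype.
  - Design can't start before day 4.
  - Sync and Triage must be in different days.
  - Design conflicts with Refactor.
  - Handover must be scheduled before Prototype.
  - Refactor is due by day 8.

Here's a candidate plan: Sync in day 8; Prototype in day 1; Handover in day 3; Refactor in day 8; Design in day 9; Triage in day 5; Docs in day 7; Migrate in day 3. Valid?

Triage can only go in day 2 to day 8 — holds.
Docs has to finish before Prototype starts — violated.
Handover has to finish before Refactor starts — holds.
Design can't start before day 4 — holds.
Sync can't start before day 8 — holds.
Handover must be scheduled before Prototype — violated.
Refactor is due by day 8 — holds.
Triage has to finish before Prototype starts — violated.
Handover has to finish before Sync starts — holds.
Design conflicts with Refactor — holds.
Refactor must come after Prototype — holds.
Sync and Triage must be in different days — holds.
At most 2 tasks may share a day — holds.

Invalid. Docs has to finish before Prototype starts.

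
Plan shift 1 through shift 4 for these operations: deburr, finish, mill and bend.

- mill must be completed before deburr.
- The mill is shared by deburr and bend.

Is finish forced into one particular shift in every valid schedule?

finish can be shift 1 (e.g. finish -> shift 1; bend -> shift 1; deburr -> shift 2; mill -> shift 1) or shift 2 (e.g. deburr -> shift 2; finish -> shift 2; bend -> shift 1; mill -> shift 1).

No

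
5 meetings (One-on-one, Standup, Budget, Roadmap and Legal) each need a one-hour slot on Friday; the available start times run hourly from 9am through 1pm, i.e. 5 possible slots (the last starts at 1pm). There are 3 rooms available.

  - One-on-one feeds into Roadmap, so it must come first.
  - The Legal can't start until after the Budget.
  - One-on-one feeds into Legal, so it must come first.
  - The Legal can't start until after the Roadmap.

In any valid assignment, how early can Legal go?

Precedence pushes Legal to at least 11am.
Legal at 11am is achievable: Legal=11am; Standup=9am; Roadmap=10am; Budget=9am; One-on-one=9am.

11am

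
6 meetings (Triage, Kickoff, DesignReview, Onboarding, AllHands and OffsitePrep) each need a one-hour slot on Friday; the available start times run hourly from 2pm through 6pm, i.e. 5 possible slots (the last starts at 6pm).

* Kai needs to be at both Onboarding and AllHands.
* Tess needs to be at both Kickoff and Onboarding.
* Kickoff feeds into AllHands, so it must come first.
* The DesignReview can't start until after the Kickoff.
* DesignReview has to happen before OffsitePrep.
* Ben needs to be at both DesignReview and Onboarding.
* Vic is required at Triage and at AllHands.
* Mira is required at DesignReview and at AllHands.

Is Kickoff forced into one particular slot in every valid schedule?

No

Kickoff can be 2pm (e.g. Onboarding=5pm; Kickoff=2pm; Triage=2pm; AllHands=4pm; OffsitePrep=4pm; DesignReview=3pm) or 3pm (e.g. AllHands=5pm, Onboarding=2pm, DesignReview=4pm, Triage=2pm, OffsitePrep=5pm, Kickoff=3pm).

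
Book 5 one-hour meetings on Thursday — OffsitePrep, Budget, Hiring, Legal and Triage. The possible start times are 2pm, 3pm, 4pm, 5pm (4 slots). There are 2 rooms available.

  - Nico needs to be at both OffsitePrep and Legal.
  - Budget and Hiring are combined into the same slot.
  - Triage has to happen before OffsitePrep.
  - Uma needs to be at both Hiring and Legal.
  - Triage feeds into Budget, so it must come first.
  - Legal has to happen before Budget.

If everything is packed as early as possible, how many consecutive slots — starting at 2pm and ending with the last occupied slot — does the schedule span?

The precedence chain requires at least 2 distinct slots.
With at most 2 per slot and 5 meetings, at least 3 slots are needed.
3 works (last occupied slot: 4pm): for example Budget -> 3pm, Triage -> 2pm, OffsitePrep -> 4pm, Legal -> 2pm, Hiring -> 3pm.

3 slots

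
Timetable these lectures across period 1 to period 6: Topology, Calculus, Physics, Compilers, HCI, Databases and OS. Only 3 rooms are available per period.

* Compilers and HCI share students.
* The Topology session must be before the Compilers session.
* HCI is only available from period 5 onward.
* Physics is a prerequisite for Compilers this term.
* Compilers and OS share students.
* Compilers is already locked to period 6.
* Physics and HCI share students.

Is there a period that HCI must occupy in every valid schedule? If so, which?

period 5

HCI's window is period 5–period 6.
Compilers is fixed at period 6, and HCI can't share a period with Compilers.
So HCI must be period 5.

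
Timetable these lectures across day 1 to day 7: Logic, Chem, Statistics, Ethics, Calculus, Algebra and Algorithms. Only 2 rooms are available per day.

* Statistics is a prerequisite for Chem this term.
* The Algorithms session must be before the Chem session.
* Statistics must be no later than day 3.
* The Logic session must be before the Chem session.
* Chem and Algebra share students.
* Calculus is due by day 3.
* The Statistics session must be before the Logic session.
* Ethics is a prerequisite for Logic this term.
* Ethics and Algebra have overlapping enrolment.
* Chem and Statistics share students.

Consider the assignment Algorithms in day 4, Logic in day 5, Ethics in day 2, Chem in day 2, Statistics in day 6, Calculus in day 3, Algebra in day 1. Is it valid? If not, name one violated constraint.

Only 2 rooms are available per day — holds.
Ethics is a prerequisite for Logic this term — holds.
Statistics must be no later than day 3 — violated.
Calculus is due by day 3 — holds.
Statistics is a prerequisite for Chem this term — violated.
The Algorithms session must be before the Chem session — violated.
The Logic session must be before the Chem session — violated.
Ethics and Algebra have overlapping enrolment — holds.
Chem and Algebra share students — holds.
Chem and Statistics share students — holds.
The Statistics session must be before the Logic session — violated.

No — it violates: Statistics is a prerequisite for Chem this term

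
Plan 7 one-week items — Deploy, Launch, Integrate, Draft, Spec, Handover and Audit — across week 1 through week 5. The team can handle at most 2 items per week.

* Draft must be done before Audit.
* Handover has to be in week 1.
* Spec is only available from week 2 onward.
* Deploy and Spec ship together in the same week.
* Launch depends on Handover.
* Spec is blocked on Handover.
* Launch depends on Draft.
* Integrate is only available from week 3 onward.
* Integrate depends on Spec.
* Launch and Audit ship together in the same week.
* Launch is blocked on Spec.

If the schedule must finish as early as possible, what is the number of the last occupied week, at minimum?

The precedence chain requires at least 3 distinct weeks.
With at most 2 per week and 7 tasks, at least 4 weeks are needed.
4 works (last occupied week: week 4): for example Deploy=week 2; Audit=week 4; Draft=week 1; Spec=week 2; Handover=week 1; Integrate=week 3; Launch=week 4.

week 4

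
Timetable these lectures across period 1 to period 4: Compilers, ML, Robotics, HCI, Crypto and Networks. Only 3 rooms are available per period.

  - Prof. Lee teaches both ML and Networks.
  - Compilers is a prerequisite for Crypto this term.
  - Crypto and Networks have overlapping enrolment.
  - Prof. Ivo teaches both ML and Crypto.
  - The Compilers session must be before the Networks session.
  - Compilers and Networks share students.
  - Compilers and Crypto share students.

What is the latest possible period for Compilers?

Downstream work caps Compilers at period 3.
Compilers at period 2 is achievable: Compilers=period 2; Robotics=period 1; ML=period 1; HCI=period 1; Networks=period 4; Crypto=period 3.
Nothing later works — the conflict and capacity constraints rule out every period after period 2.

period 2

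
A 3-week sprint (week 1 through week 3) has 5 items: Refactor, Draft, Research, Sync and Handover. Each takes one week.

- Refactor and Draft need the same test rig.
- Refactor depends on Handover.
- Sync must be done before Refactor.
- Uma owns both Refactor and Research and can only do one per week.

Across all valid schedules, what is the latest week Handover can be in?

week 2

Downstream work caps Handover at week 2.
Handover at week 2 is achievable: Handover -> week 2, Sync -> week 1, Research -> week 1, Draft -> week 1, Refactor -> week 3.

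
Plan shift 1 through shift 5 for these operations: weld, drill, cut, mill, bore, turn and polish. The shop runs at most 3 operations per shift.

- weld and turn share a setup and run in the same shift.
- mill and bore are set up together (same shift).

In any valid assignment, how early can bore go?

shift 1

bore at shift 1 is achievable: weld in shift 2; drill in shift 1; polish in shift 3; bore in shift 1; mill in shift 1; cut in shift 2; turn in shift 2.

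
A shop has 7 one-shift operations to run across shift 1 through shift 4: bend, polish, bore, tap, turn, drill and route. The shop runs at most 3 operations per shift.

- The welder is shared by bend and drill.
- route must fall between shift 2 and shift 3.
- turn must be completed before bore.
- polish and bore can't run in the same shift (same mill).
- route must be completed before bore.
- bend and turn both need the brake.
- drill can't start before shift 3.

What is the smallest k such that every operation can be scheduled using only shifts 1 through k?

3

The precedence chain requires at least 2 distinct shifts.
With at most 3 per shift and 7 operations, at least 3 shifts are needed.
drill can't be placed before shift 3, so the schedule must run through at least shift 3.
3 works (last occupied shift: shift 3): for example drill=shift 3, tap=shift 1, bend=shift 2, route=shift 2, bore=shift 3, turn=shift 1, polish=shift 1.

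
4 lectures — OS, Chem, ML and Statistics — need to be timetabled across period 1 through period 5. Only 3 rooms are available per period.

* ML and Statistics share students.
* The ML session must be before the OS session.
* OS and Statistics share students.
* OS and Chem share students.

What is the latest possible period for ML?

Downstream work caps ML at period 4.
ML at period 4 is achievable: Chem in period 1; Statistics in period 1; OS in period 5; ML in period 4.

period 4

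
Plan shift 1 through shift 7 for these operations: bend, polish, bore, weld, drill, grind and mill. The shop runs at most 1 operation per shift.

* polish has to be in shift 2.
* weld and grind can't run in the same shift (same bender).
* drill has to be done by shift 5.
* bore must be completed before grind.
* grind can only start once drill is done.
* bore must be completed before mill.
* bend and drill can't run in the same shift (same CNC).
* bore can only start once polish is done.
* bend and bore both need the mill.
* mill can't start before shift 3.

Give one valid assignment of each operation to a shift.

bore in shift 3; drill in shift 1; weld in shift 7; polish in shift 2; grind in shift 5; bend in shift 6; mill in shift 4

Checking: polish(shift 2) before bore(shift 3); bore(shift 3) before grind(shift 5); bore(shift 3) before mill(shift 4); drill(shift 1) before grind(shift 5); bend(shift 6) != drill(shift 1); bend(shift 6) != bore(shift 3); weld(shift 7) != grind(shift 5); drill=shift 1 in [shift 1,shift 5]; polish=shift 2 in [shift 2,shift 2]; mill=shift 4 in [shift 3,shift 7]; max 1 per shift (cap 1).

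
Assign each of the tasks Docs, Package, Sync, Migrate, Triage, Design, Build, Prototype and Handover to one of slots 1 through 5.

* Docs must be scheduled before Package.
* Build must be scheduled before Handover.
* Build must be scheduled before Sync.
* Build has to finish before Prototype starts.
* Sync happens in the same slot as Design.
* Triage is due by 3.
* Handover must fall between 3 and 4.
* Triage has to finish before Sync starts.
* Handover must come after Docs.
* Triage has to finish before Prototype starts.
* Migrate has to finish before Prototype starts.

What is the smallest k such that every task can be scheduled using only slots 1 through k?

The precedence chain requires at least 2 distinct slots.
Handover can't be placed before 3, so the schedule must run through at least slot 3.
3 works (last occupied slot: 3): for example Package=2, Migrate=1, Docs=1, Sync=2, Handover=3, Design=2, Prototype=2, Triage=1, Build=1.

3 slots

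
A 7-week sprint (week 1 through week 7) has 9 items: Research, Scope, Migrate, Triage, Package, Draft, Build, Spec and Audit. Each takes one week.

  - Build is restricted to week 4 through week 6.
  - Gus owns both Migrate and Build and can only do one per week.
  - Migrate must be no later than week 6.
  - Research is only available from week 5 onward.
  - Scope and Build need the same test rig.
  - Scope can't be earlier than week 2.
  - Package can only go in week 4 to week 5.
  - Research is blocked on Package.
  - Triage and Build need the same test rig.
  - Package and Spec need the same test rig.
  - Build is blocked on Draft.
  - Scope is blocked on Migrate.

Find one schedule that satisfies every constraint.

Scope in week 2; Triage in week 1; Audit in week 1; Research in week 5; Draft in week 1; Migrate in week 1; Build in week 4; Spec in week 1; Package in week 4

Checking: Draft(week 1) before Build(week 4); Package(week 4) before Research(week 5); Migrate(week 1) before Scope(week 2); Package(week 4) != Spec(week 1); Scope(week 2) != Build(week 4); Migrate(week 1) != Build(week 4); Triage(week 1) != Build(week 4); Package=week 4 in [week 4,week 5]; Research=week 5 in [week 5,week 7]; Scope=week 2 in [week 2,week 7]; Migrate=week 1 in [week 1,week 6]; Build=week 4 in [week 4,week 6].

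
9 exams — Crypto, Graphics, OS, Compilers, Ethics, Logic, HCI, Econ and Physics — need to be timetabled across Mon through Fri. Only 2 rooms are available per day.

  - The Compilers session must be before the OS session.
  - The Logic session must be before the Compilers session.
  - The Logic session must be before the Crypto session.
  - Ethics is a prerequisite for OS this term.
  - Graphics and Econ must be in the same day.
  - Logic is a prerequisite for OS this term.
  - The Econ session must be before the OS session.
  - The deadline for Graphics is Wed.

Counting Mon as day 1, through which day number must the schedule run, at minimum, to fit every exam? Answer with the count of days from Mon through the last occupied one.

The precedence chain requires at least 3 distinct days.
With at most 2 per day and 9 exams, at least 5 days are needed.
5 works (last occupied day: Fri): for example Ethics -> Tue, Crypto -> Wed, OS -> Thu, Graphics -> Mon, Econ -> Mon, Logic -> Tue, HCI -> Thu, Compilers -> Wed, Physics -> Fri.

5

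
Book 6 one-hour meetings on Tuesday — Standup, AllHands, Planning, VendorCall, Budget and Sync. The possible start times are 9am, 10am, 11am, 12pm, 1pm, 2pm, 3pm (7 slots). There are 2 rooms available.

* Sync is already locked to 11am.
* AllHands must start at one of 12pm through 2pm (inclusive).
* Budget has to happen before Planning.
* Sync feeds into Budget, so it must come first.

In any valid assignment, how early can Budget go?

12pm

Precedence pushes Budget to at least 12pm; downstream work caps Budget at 2pm.
Budget at 12pm is achievable: VendorCall=9am, Sync=11am, AllHands=12pm, Budget=12pm, Planning=1pm, Standup=9am.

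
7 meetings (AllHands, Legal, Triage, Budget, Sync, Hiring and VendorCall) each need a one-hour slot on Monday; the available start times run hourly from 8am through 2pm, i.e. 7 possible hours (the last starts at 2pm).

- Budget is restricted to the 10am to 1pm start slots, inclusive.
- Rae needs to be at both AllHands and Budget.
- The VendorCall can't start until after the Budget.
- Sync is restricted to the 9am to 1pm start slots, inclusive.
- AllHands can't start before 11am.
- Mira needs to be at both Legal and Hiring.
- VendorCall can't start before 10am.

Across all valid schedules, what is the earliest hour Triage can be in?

8am

Triage at 8am is achievable: Budget in 10am; Triage in 8am; VendorCall in 11am; Hiring in 9am; AllHands in 11am; Sync in 9am; Legal in 8am.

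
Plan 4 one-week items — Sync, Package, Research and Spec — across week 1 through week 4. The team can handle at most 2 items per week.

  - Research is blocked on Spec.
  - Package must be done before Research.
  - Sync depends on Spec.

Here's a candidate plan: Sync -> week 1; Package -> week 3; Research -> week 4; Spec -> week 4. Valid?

Package must be done before Research — holds.
Research is blocked on Spec — violated.
The team can handle at most 2 items per week — holds.
Sync depends on Spec — violated.

Invalid. Sync depends on Spec.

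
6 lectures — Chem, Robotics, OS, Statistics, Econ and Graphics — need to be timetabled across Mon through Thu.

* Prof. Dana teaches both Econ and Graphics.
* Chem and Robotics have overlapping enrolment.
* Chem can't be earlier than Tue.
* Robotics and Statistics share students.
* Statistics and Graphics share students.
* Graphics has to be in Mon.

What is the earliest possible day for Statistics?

Tue

Statistics at Tue is achievable: OS in Mon; Econ in Tue; Chem in Tue; Graphics in Mon; Robotics in Mon; Statistics in Tue.
Nothing earlier works — the conflict constraints rule out every day before Tue.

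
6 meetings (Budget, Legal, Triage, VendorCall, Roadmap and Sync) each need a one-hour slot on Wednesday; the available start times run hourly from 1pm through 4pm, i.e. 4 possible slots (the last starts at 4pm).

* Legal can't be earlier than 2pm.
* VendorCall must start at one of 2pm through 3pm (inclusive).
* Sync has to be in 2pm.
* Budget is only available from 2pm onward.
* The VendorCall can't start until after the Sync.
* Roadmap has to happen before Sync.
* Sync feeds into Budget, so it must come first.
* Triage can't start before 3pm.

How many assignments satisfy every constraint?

Splitting on Budget: it can be 3pm (6), 4pm (6). Listing each branch's schedules as (Legal, Triage, VendorCall, Roadmap, Sync):
Budget=3pm: (2pm,3pm,3pm,1pm,2pm) (2pm,4pm,3pm,1pm,2pm) (3pm,3pm,3pm,1pm,2pm) (3pm,4pm,3pm,1pm,2pm) (4pm,3pm,3pm,1pm,2pm) (4pm,4pm,3pm,1pm,2pm) — 6.
Budget=4pm: (2pm,3pm,3pm,1pm,2pm) (2pm,4pm,3pm,1pm,2pm) (3pm,3pm,3pm,1pm,2pm) (3pm,4pm,3pm,1pm,2pm) (4pm,3pm,3pm,1pm,2pm) (4pm,4pm,3pm,1pm,2pm) — 6.
Summing: 6 + 6 = 12.

12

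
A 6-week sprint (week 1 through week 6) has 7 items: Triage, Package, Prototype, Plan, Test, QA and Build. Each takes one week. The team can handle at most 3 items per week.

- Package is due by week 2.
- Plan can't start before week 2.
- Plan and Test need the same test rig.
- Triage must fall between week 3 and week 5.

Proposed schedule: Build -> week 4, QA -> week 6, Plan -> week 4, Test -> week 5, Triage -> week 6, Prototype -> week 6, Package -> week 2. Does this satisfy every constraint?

Package is due by week 2 — holds.
The team can handle at most 3 items per week — holds.
Plan and Test need the same test rig — holds.
Plan can't start before week 2 — holds.
Triage must fall between week 3 and week 5 — violated.

No. Triage must fall between week 3 and week 5 is not satisfied.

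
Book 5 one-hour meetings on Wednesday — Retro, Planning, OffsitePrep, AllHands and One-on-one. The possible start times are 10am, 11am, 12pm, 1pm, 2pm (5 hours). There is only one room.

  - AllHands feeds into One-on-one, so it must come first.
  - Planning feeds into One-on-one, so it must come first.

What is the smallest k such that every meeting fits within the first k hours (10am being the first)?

5 hours

The precedence chain requires at least 2 distinct hours.
With at most 1 per hour and 5 meetings, at least 5 hours are needed.
5 works (last occupied hour: 2pm): for example AllHands=11am, Planning=10am, Retro=1pm, OffsitePrep=2pm, One-on-one=12pm.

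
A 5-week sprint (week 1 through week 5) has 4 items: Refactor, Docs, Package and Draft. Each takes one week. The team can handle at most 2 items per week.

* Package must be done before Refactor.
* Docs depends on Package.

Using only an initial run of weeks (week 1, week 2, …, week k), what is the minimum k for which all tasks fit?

The precedence chain requires at least 2 distinct weeks.
With at most 2 per week and 4 tasks, at least 2 weeks are needed.
2 works (last occupied week: week 2): for example Docs -> week 2, Draft -> week 1, Refactor -> week 2, Package -> week 1.

2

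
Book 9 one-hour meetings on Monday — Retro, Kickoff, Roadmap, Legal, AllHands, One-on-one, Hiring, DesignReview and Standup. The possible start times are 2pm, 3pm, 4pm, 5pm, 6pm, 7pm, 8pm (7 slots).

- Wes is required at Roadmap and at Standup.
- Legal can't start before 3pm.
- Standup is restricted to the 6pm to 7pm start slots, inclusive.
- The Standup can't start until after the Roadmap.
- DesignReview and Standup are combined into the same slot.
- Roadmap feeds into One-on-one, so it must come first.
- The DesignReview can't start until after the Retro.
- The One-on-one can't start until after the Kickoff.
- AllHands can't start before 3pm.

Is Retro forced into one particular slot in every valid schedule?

No

Retro can be 2pm (e.g. Legal in 3pm, Standup in 6pm, Retro in 2pm, Kickoff in 2pm, AllHands in 3pm, Roadmap in 2pm, Hiring in 2pm, DesignReview in 6pm, One-on-one in 3pm) or 3pm (e.g. One-on-one -> 3pm; Kickoff -> 2pm; Standup -> 6pm; AllHands -> 3pm; Hiring -> 2pm; Roadmap -> 2pm; Legal -> 3pm; DesignReview -> 6pm; Retro -> 3pm).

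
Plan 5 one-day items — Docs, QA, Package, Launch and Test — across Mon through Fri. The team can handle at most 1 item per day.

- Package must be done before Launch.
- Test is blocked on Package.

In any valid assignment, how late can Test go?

Fri

Precedence pushes Test to at least Tue.
Test at Fri is achievable: Launch=Tue, Docs=Wed, QA=Thu, Package=Mon, Test=Fri.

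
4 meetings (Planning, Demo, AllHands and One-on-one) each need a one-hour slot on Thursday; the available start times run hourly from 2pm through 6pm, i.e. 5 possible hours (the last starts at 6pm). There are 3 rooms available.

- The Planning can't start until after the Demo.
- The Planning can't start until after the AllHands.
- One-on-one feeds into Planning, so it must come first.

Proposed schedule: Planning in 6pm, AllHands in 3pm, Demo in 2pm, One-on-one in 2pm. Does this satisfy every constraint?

There are 3 rooms available — holds.
The Planning can't start until after the AllHands — holds.
One-on-one feeds into Planning, so it must come first — holds.
The Planning can't start until after the Demo — holds.

Valid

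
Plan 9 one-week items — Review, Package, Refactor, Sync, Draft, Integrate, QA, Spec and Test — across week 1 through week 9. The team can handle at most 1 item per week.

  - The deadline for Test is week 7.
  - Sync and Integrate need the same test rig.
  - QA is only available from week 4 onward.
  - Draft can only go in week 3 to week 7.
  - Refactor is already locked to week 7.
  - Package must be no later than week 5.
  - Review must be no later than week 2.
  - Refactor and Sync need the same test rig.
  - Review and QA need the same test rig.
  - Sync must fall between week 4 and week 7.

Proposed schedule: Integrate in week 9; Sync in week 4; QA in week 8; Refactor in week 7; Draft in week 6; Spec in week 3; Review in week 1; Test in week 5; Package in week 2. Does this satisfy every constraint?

Valid

Sync must fall between week 4 and week 7 — holds.
Refactor and Sync need the same test rig — holds.
Sync and Integrate need the same test rig — holds.
Package must be no later than week 5 — holds.
Review must be no later than week 2 — holds.
Review and QA need the same test rig — holds.
QA is only available from week 4 onward — holds.
The deadline for Test is week 7 — holds.
The team can handle at most 1 item per week — holds.
Draft can only go in week 3 to week 7 — holds.
Refactor is already locked to week 7 — holds.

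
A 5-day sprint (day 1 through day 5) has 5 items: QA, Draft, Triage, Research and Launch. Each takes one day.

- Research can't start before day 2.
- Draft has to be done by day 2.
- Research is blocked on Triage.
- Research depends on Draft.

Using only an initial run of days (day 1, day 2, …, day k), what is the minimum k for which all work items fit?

The precedence chain requires at least 2 distinct days.
2 works (last occupied day: day 2): for example Draft -> day 1; Research -> day 2; QA -> day 1; Launch -> day 1; Triage -> day 1.

2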